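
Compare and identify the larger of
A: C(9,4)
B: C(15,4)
B

Working:
A=C(9,4)=126, B=C(15,4)=1,365.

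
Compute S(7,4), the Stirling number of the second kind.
350

Reasoning: Using the Stirling recurrence: S(n,k) = k·S(n-1,k) + S(n-1,k-1)
S(7,4) = 4·S(6,4) + S(6,3)
         = 4·65 + 90
         = 260 + 90
         = 350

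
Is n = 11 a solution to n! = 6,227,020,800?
No

11! = 11·10! = 11·3,628,800 = 39,916,800, which does not equal 6,227,020,800.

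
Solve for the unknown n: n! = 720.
n! is strictly increasing. 4! = 24, 5! = 120, 6! = 720 ✓. So n = 6.
Final answer: 6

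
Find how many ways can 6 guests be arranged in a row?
Arrangements of 6 distinct objects: 6! = 720.
Final answer: 720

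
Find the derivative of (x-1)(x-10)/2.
d/dx[(x-1)(x-10)] = (x-10) + (x-1) = 2x - 11. Dividing by 2 gives (2x - 11)/2.
Final answer: (2x - 11)/2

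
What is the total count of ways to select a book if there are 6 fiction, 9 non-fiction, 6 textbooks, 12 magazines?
33
By the addition principle: 6 + 9 + 6 + 12 = 33.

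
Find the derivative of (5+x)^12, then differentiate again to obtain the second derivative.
132(5+x)^10

Solution: First derivative: 12(5+x)^{11}. Second derivative: 12·11·(5+x)^{10} = 132(5+x)^{10}.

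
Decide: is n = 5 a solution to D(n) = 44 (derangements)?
Yes

Working:
D(5) = (5-1)·[D(4) + D(3)] = 4·[9 + 2] = 44, which equals 44.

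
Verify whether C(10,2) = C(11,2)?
False

Working:
LHS = C(10,2) = 45; RHS = C(11,2) = 55. 45 ≠ 55, so the statement does not hold.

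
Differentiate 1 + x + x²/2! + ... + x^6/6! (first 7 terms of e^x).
1 + x + x²/2! + ... + x^5/5!

Explanation: Differentiating term by term gives the first 6 terms of e^x.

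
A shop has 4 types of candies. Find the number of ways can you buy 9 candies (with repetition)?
220

Stars and bars: C(9+4-1, 9) = C(12, 9) = 220.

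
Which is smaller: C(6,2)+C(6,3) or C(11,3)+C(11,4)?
C(6,2)+C(6,3)

First=35, Second=495.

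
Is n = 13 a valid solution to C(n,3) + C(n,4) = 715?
No

Working:
C(13,3) + C(13,4) = 286 + 715 = 1,001, which does not equal 715.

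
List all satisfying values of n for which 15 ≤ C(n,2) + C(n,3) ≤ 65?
C(4,2)+C(4,3)=10; C(5,2)+C(5,3)=20; C(6,2)+C(6,3)=35; C(7,2)+C(7,3)=56; C(8,2)+C(8,3)=84. So valid n = 5, 6, 7.
Final answer: 5, 6, 7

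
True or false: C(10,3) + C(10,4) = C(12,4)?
False

Solution: Pascal's identity gives C(11,4) = 330, whereas C(12,4) = 495.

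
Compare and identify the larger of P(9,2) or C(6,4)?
P(9,2)=72, C(6,4)=15.

Answer: P(9,2)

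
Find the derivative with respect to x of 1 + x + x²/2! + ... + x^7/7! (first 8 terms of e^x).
Differentiating term by term gives the first 7 terms of e^x.
Final answer: 1 + x + x²/2! + ... + x^6/6!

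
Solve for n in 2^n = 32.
5
2^5 = 32, so n = 5.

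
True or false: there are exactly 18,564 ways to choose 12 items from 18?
True

Solution: C(18,12) = 18,564.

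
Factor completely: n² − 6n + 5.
(n − 1)(n − 5)

Solution: Seek roots whose sum is 6 and product is 5: (1, 5). So n² − 6n + 5 = (n − 1)(n − 5).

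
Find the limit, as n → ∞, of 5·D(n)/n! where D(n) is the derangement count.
5/e

D(n)/n! → 1/e, so 5·D(n)/n! → 5/e.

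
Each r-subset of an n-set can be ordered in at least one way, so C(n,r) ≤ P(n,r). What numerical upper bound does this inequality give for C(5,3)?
P(5,3) = 5·4·3 = 60, so C(5,3) ≤ 60. (The bound is loose by a factor of 3! = 6: C(5,3) = 60/6 = 10.)
Final answer: 60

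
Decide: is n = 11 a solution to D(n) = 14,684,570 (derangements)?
Yes
D(11) = (11-1)·[D(10) + D(9)] = 10·[1,334,961 + 133,496] = 14,684,570, which equals 14,684,570.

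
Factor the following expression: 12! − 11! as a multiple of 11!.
12! − 11! = 12·11! − 11! = (12 − 1)·11! = 11 × 11! = 439,084,800.

Answer: 11 × 11! = 439,084,800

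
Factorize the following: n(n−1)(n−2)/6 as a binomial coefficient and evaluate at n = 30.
C(n,3); C(30,3) = 4,060
n(n−1)(n−2)/6 = n!/(3!(n−3)!) = C(n,3). At n = 30: C(30,3) = 4,060.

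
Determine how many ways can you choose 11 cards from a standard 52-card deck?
60,403,728,840

Working:
C(52,11) = 60,403,728,840.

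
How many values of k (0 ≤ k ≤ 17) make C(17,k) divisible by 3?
Checking C(17,k) mod 3 for k = 0..17: none are divisible by 3. Count = 0.
Final answer: 0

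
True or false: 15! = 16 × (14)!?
15! = 15 × 14! = 1,307,674,368,000, but 16 × 14! = 1,394,852,659,200.
Final answer: False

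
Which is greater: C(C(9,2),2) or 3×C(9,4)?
C(C(9,2),2)

C(C(9,2),2)=630, 3×C(9,4)=378.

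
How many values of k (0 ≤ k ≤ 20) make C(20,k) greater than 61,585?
7

Solution: Row 20 is unimodal and symmetric about k=20/2. C(20,6)=38,760 ≤ 61,585; C(20,7)=77,520 > 61,585; by symmetry C(20,k) > 61,585 for k = 7..13. That's 13 - 7 + 1 = 7 values.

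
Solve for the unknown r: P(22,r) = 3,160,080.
5

Working:
P(22,r) = 22·21·…·(22−r+1), a product of r factors. Multiplying down from 22: 22 = 22; 22·21 = 462; 22·21·20 = 9,240; 22·21·20·19 = 175,560; 22·21·20·19·18 = 3,160,080 ✓ (5 factors). So r = 5.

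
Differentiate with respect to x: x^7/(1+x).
(7x^6(1+x) - x^7)/(1+x)²

Explanation: Quotient rule: [7x^{6}(1+x) - x^7]/(1+x)².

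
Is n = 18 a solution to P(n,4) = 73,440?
Yes
P(18,4) = 18·17·16·15 = 73,440, which equals 73,440.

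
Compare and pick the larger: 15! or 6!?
15!
15!=1,307,674,368,000, 6!=720. 15! > 6!.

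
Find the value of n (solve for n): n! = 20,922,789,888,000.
16

Working:
n! is strictly increasing. 14! = 87,178,291,200, 15! = 1,307,674,368,000, 16! = 20,922,789,888,000 ✓. So n = 16.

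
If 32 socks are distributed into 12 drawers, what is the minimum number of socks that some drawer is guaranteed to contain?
3

Solution: Pigeonhole: ⌈32/12⌉ = 3.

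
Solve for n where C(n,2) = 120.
C(n,2) = n(n−1)/2! is increasing in n, and n(n−1) = 2!·120 = 240 ≈ (n−0.5)^2 gives n ≈ 16.0. Check: C(14,2) = 91, C(15,2) = 105, C(16,2) = 120 ✓. So n = 16.

Answer: 16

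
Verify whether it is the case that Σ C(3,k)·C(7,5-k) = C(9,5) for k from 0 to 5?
False

Working:
Vandermonde's identity gives C(10,5) = 252; RHS C(9,5) = 126.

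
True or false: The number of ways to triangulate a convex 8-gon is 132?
True

Solution: Triangulations of a convex 8-gon are counted by the Catalan number C_6: C_6 = C(12,6)/(6+1) = 924/7 = 132.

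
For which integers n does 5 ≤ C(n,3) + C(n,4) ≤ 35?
C(3,3)+C(3,4)=1; C(4,3)+C(4,4)=5; C(5,3)+C(5,4)=15; C(6,3)+C(6,4)=35; C(7,3)+C(7,4)=70. So valid n = 4, 5, 6.

Answer: 4, 5, 6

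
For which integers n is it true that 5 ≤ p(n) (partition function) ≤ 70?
4, 5, 6, 7, 8, 9, 10, 11
Tabulating p(n) via p(n) = p(n−1) + p(n−2) − p(n−5) − p(n−7) + …: p(3)=3; p(4)=5; p(5)=7; p(6)=11; p(7)=15; p(8)=22; p(9)=30; p(10)=42; p(11)=56; p(12)=77. So valid n = 4, 5, 6, 7, 8, 9, 10, 11.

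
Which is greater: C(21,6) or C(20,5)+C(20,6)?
Equal

Reasoning: By Pascal's identity: C(21,6) = C(20,5)+C(20,6) = 54,264. Equal.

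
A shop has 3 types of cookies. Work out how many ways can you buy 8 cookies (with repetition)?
45

Working:
Stars and bars: C(8+3-1, 8) = C(10, 8) = 45.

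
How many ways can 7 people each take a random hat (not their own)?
Using D(n) = (n-1)[D(n-1) + D(n-2)]:
D(7) = (7-1) × [D(6) + D(5)]
      = 6 × [265 + 44]
      = 6 × 309
      = 1,854
Final answer: 1,854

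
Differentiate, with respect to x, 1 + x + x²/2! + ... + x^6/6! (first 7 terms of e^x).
Differentiating term by term gives the first 6 terms of e^x.
Final answer: 1 + x + x²/2! + ... + x^5/5!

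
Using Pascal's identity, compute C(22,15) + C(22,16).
245,157
C(22,15) + C(22,16) = C(23,16) = 245,157.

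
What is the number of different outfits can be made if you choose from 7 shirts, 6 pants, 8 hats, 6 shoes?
By the multiplication principle: 7 × 6 × 8 × 6 = 2,016.
Final answer: 2,016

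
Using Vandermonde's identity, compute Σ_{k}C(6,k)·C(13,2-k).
171

Solution: = C(6+13,2) = C(19,2) = 171.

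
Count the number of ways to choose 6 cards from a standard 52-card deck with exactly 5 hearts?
13 hearts and 39 non-hearts: C(13,5) × C(39,1) = 1287 × 39 = 50,193.

Answer: 50,193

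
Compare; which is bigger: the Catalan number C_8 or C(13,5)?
C_8

Reasoning: C_8 = C(16,8)/(8+1) = 12,870/9 = 1,430; C(13,5) = 1,287.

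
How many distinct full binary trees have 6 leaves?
Using the Catalan number formula: C_n = C(2n, n) / (n+1)
C_5 = C(10, 5) / (5+1)
     = 252 / 6
     = 42

Answer: 42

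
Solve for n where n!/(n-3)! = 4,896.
18

Reasoning: n!/(n-3)! = n×(n-1)×(n-2), a product of 3 consecutive integers ≈ (n−1)^3. 4,896^(1/3) + 1 ≈ 18.0; check n = 18: 18×17×16 = 4,896 ✓. So n = 18.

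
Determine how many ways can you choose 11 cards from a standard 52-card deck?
C(52,11) = 60,403,728,840.
Final answer: 60,403,728,840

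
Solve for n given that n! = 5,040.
7

Explanation: n! is strictly increasing. 5! = 120, 6! = 720, 7! = 5,040 ✓. So n = 7.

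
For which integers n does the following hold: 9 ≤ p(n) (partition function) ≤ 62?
6, 7, 8, 9, 10, 11

Tabulating p(n) via p(n) = p(n−1) + p(n−2) − p(n−5) − p(n−7) + …: p(5)=7; p(6)=11; p(7)=15; p(8)=22; p(9)=30; p(10)=42; p(11)=56; p(12)=77. So valid n = 6, 7, 8, 9, 10, 11.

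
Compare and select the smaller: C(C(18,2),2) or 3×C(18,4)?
3×C(18,4)

C(C(18,2),2)=11,628, 3×C(18,4)=9,180.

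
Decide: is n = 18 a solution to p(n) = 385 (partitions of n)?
Pentagonal recurrence p(n) = p(n−1) + p(n−2) − p(n−5) − p(n−7) + …: p(18) = p(17) + p(16) − p(13) − p(11) + p(6) + p(3) = 297 + 231 − 101 − 56 + 11 + 3 = 385, which equals 385.

Answer: Yes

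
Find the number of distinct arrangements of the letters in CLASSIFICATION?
Word has 14 letters (C=2, L=1, A=2, S=2, I=3, F=1, T=1, O=1, N=1). Arrangements: 14!/Π(k!) = 1,816,214,400.

Answer: 1,816,214,400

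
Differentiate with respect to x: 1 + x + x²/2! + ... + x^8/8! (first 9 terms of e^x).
1 + x + x²/2! + ... + x^7/7!

Explanation: Differentiating term by term gives the first 8 terms of e^x.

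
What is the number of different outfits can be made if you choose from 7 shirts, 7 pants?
49

By the multiplication principle: 7 × 7 = 49.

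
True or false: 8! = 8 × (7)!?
By definition n! = n × (n-1)!, so 8! = 8 × 7!.
Final answer: True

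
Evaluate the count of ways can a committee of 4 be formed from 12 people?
C(12,4) = 12! / (4! × (12-4)!)
         = 12! / (4! × 8!)
         = 495
Final answer: 495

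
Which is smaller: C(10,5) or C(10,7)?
C(10,7)

Working:
C(10,5)=252, C(10,7)=120.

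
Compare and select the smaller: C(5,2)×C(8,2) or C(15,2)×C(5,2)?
C(5,2)×C(8,2)=280, C(15,2)×C(5,2)=1,050.
Final answer: C(5,2)×C(8,2)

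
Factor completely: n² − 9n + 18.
(n − 3)(n − 6)

Explanation: Seek roots whose sum is 9 and product is 18: (3, 6). So n² − 9n + 18 = (n − 3)(n − 6).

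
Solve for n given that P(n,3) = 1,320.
P(n,3) = n(n−1)(n−2) is increasing in n; n(n−1)(n−2) ≈ (n−1)^3 = 1,320 gives n ≈ 12.0. Check: P(10,3) = 720, P(11,3) = 990, P(12,3) = 1,320 ✓. So n = 12.

Answer: 12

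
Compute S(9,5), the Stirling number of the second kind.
6,951

Reasoning: Using the Stirling recurrence: S(n,k) = k·S(n-1,k) + S(n-1,k-1)
S(9,5) = 5·S(8,5) + S(8,4)
         = 5·1050 + 1701
         = 5250 + 1701
         = 6,951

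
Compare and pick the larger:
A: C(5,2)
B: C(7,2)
B

Solution: A=C(5,2)=10, B=C(7,2)=21.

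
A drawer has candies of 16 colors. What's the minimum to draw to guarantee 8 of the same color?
113

Worst case: 7 of each = 112. One more: 113.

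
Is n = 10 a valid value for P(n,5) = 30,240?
Yes

Solution: P(10,5) = 10·9·8·7·6 = 30,240, which equals 30,240.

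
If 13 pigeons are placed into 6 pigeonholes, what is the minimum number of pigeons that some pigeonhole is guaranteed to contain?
3
Pigeonhole: ⌈13/6⌉ = 3.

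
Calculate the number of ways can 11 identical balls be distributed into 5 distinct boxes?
1,365

C(11+5-1, 5-1) = C(15, 4) = 1,365.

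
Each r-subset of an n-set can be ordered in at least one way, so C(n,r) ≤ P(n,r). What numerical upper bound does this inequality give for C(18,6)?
13,366,080
P(18,6) = 18·17·16·15·14·13 = 13,366,080, so C(18,6) ≤ 13,366,080. (The bound is loose by a factor of 6! = 720: C(18,6) = 13,366,080/720 = 18,564.)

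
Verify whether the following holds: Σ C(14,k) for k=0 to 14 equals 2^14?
True

Reasoning: Binomial theorem: Σ C(14,k) = (1+1)^14 = 2^14 = 16,384; RHS 2^14 = 16,384.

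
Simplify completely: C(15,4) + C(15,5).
By Pascal's identity: C(16,5) = 4,368.
Final answer: 4,368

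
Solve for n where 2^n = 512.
2^9 = 512, so n = 9.

Answer: 9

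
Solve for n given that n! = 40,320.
8

Reasoning: n! is strictly increasing. 6! = 720, 7! = 5,040, 8! = 40,320 ✓. So n = 8.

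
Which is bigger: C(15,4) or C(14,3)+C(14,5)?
C(15,4)=1,365; C(14,3)+C(14,5)=364+2,002=2,366.

Answer: C(14,3)+C(14,5)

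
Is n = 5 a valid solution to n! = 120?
Yes

Working:
5! = 5·4! = 5·24 = 120, which equals 120.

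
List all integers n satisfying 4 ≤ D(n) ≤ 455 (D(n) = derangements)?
4, 5, 6

Reasoning: Using D(n) = (n−1)[D(n−1) + D(n−2)] with D(1)=0, D(2)=1: D(3)=2; D(4)=9; D(5)=44; D(6)=265; D(7)=1,854. So valid n = 4, 5, 6.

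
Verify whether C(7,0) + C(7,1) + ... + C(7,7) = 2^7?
Binomial theorem with x = y = 1: Σ C(7,i) = (1+1)^7 = 2^7 = 128. The statement holds.
Final answer: True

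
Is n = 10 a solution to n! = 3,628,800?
10! = 10·9! = 10·362,880 = 3,628,800, which equals 3,628,800.

Answer: Yes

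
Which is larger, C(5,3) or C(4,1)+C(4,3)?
C(5,3)

Solution: C(5,3)=10; C(4,1)+C(4,3)=4+4=8.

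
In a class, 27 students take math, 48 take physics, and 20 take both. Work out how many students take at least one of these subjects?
55

|A∪B| = |A|+|B|-|A∩B| = 27+48-20 = 55.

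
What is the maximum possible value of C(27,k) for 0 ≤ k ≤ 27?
20,058,300
Maximum at k = 13 or k = 14: C(27,13) = 20,058,300.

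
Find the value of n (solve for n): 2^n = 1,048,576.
20

Solution: 1,048,576 = 1,024 × 1,024 = 2^10 × 2^10 = 2^20, so n = 20.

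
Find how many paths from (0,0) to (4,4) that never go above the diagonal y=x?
14

Working:
Counted by the Catalan number C_4: C_4 = C(8,4)/(4+1) = 70/5 = 14.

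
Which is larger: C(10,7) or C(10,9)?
C(10,7)=120, C(10,9)=10.

Answer: C(10,7)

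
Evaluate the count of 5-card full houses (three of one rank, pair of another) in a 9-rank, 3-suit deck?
216

Solution: Triple rank: 9. Triple suits: C(3,3)=1. Pair rank: 8. Pair suits: C(3,2)=3. Total: 216.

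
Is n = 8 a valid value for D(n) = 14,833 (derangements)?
D(8) = (8-1)·[D(7) + D(6)] = 7·[1,854 + 265] = 14,833, which equals 14,833.

Answer: Yes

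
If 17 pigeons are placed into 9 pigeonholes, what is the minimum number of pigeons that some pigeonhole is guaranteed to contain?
2

Working:
Pigeonhole: ⌈17/9⌉ = 2.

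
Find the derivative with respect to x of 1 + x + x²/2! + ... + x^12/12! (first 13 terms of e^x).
1 + x + x²/2! + ... + x^11/11!

Reasoning: Differentiating term by term gives the first 12 terms of e^x.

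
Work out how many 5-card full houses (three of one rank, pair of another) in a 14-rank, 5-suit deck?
18,200

Triple rank: 14. Triple suits: C(5,3)=10. Pair rank: 13. Pair suits: C(5,2)=10. Total: 18,200.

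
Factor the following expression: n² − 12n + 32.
(n − 4)(n − 8)

Solution: Seek roots whose sum is 12 and product is 32: (4, 8). So n² − 12n + 32 = (n − 4)(n − 8).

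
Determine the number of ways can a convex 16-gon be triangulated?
2,674,440

Working:
Using the Catalan number formula: C_n = C(2n, n) / (n+1)
C_14 = C(28, 14) / (14+1)
     = 40116600 / 15
     = 2,674,440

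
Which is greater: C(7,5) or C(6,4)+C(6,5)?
Equal

Explanation: By Pascal's identity: C(7,5) = C(6,4)+C(6,5) = 21. Equal.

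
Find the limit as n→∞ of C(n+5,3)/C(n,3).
Both numerator and denominator grow as n^3/3! for large n, so the ratio → 1.

Answer: 1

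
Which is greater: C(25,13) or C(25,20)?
C(25,13)

Reasoning: C(25,13)=5,200,300, C(25,20)=53,130.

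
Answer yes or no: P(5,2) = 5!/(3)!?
Yes

Explanation: Permutation formula P(n,k) = n!/(n-k)!: 5!/3! = 120/6 = 20 = P(5,2). The statement holds.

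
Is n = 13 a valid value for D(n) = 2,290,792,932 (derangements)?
Yes

Reasoning: D(13) = (13-1)·[D(12) + D(11)] = 12·[176,214,841 + 14,684,570] = 2,290,792,932, which equals 2,290,792,932.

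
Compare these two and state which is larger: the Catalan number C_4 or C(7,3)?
C(7,3)

Reasoning: C_4 = C(8,4)/(4+1) = 70/5 = 14; C(7,3) = 35.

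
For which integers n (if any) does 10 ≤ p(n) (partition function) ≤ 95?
6, 7, 8, 9, 10, 11, 12

Working:
Tabulating p(n) via p(n) = p(n−1) + p(n−2) − p(n−5) − p(n−7) + …: p(5)=7; p(6)=11; p(7)=15; p(8)=22; p(9)=30; p(10)=42; p(11)=56; p(12)=77; p(13)=101. So valid n = 6, 7, 8, 9, 10, 11, 12.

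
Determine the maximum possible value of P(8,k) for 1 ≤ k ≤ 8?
P(8,k) increases in k, so maximum at k = 8: 8! = 40,320.

Answer: 40,320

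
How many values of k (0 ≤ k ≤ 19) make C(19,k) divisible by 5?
Checking C(19,k) mod 5 for k = 0..19: none are divisible by 5. Count = 0.
Final answer: 0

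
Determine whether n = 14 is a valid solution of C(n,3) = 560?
No

Working:
C(14,3) = 14·13·12/3! = 2,184/6 = 364, which does not equal 560.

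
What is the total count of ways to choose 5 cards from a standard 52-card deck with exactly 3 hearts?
211,926

Explanation: 13 hearts and 39 non-hearts: C(13,3) × C(39,2) = 286 × 741 = 211,926.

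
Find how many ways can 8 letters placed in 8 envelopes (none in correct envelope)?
14,833

Working:
Using D(n) = (n-1)[D(n-1) + D(n-2)]:
D(8) = (8-1) × [D(7) + D(6)]
      = 7 × [1854 + 265]
      = 7 × 2119
      = 14,833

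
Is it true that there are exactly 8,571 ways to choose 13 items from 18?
C(18,13) = 8,568 ≠ 8571.

Answer: False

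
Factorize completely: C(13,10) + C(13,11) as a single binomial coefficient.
C(14,11)

Reasoning: By Pascal's identity: C(13,10) + C(13,11) = C(14,11) = 364.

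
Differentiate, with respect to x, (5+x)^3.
3(5+x)^2
Using the power rule: d/dx (5+x)^3 = 3(5+x)^{2}.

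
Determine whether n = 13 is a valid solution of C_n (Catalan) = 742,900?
Yes

C_13 = C(26,13)/(13+1) = 10,400,600/14 = 742,900, which equals 742,900.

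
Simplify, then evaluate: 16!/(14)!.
This equals 16×15 = 240.

Answer: 240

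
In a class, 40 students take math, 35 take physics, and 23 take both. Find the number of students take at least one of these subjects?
52

|A∪B| = |A|+|B|-|A∩B| = 40+35-23 = 52.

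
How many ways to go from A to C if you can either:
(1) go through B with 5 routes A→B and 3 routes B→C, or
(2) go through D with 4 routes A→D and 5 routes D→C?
Route via B: 5×3=15. Route via D: 4×5=20. Total: 35.
Final answer: 35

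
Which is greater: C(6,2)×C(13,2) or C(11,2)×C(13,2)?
C(6,2)×C(13,2)=1,170, C(11,2)×C(13,2)=4,290.
Final answer: C(11,2)×C(13,2)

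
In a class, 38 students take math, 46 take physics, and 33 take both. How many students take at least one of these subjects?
51

Explanation: |A∪B| = |A|+|B|-|A∩B| = 38+46-33 = 51.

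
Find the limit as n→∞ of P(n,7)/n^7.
1

Solution: P(n,7) = n(n-1)···(n-6) ≈ n^7 for large n. Limit = 1.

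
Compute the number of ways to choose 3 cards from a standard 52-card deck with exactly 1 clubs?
13 clubs and 39 non-clubs: C(13,1) × C(39,2) = 13 × 741 = 9,633.

Answer: 9,633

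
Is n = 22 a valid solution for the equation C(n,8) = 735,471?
No
C(22,8) = 22·21·20·19·18·17·16·15/8! = 12,893,126,400/40,320 = 319,770, which does not equal 735,471.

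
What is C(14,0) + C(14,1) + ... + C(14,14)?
Sum of binomial coefficients = 2^14 = 16,384.

Answer: 16,384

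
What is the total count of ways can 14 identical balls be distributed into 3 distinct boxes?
C(14+3-1, 3-1) = C(16, 2) = 120.

Answer: 120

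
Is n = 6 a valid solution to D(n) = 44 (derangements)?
No

D(6) = (6-1)·[D(5) + D(4)] = 5·[44 + 9] = 265, which does not equal 44.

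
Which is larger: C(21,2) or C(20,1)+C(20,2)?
Equal

Working:
By Pascal's identity: C(21,2) = C(20,1)+C(20,2) = 210. Equal.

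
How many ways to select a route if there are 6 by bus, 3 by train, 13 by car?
22

Working:
By the addition principle: 6 + 3 + 13 = 22.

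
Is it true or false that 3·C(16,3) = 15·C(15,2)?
False

Reasoning: Absorption identity k·C(n,k) = n·C(n-1,k-1). LHS = 3·560 = 1,680; RHS = 15·105 = 1,575.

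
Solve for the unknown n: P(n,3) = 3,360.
16
P(n,3) = n(n−1)(n−2) is increasing in n; n(n−1)(n−2) ≈ (n−1)^3 = 3,360 gives n ≈ 16.0. Check: P(14,3) = 2,184, P(15,3) = 2,730, P(16,3) = 3,360 ✓. So n = 16.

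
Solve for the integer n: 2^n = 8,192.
13

Reasoning: 8,192 = 1,024 × 8 = 2^10 × 2^3 = 2^13, so n = 13.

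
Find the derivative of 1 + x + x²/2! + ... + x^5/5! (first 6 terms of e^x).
1 + x + x²/2! + ... + x^4/4!

Explanation: Differentiating term by term gives the first 5 terms of e^x.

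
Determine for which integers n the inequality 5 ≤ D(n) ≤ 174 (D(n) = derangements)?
Using D(n) = (n−1)[D(n−1) + D(n−2)] with D(1)=0, D(2)=1: D(3)=2; D(4)=9; D(5)=44; D(6)=265. So valid n = 4, 5.

Answer: 4, 5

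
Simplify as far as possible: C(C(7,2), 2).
210

Working:
C(7,2) = 21, then C(21, 2) = 210.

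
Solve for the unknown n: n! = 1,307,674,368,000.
15

Reasoning: n! is strictly increasing. 13! = 6,227,020,800, 14! = 87,178,291,200, 15! = 1,307,674,368,000 ✓. So n = 15.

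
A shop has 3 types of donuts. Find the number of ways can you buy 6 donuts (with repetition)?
Stars and bars: C(6+3-1, 6) = C(8, 6) = 28.

Answer: 28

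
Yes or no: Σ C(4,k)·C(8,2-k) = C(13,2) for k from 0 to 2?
No
Vandermonde's identity gives C(12,2) = 66; RHS C(13,2) = 78.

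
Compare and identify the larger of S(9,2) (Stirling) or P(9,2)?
S(9,2)
S(9,2) = 2·S(8,2) + S(8,1) = 2·127 + 1 = 255; P(9,2) = 72.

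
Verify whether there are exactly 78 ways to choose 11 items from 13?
True

Working:
C(13,11) = 78.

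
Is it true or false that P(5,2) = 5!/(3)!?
Permutation formula P(n,k) = n!/(n-k)!: 5!/3! = 120/6 = 20 = P(5,2). The statement holds.
Final answer: True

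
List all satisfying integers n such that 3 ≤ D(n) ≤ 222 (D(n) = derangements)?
4, 5

Reasoning: Using D(n) = (n−1)[D(n−1) + D(n−2)] with D(1)=0, D(2)=1: D(3)=2; D(4)=9; D(5)=44; D(6)=265. So valid n = 4, 5.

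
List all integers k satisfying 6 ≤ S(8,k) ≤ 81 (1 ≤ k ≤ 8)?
7

Explanation: S(8,1)=1; S(8,2)=127; S(8,3)=966; S(8,4)=1,701; S(8,5)=1,050; S(8,6)=266; S(8,7)=28; S(8,8)=1. So valid k = 7.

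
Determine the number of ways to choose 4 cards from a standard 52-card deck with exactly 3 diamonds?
13 diamonds and 39 non-diamonds: C(13,3) × C(39,1) = 286 × 39 = 11,154.

Answer: 11,154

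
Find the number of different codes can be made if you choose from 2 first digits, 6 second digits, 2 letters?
24

By the multiplication principle: 2 × 6 × 2 = 24.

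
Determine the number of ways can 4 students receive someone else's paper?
9

Working:
Using D(n) = (n-1)[D(n-1) + D(n-2)]:
D(4) = (4-1) × [D(3) + D(2)]
      = 3 × [2 + 1]
      = 3 × 3
      = 9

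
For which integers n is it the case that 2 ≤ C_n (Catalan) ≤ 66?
2, 3, 4, 5
C_1=1; C_2=2; C_3=5; C_4=14; C_5=42; C_6=132. So valid n = 2, 3, 4, 5.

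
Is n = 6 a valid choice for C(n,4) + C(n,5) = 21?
C(6,4) + C(6,5) = 15 + 6 = 21, which equals 21.

Answer: Yes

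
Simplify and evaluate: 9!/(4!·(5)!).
126

Working:
This is C(9,4) = 126.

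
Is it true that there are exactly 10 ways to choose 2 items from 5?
C(5,2) = 10.

Answer: True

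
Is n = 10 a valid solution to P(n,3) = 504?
P(10,3) = 10·9·8 = 720, which does not equal 504.
Final answer: No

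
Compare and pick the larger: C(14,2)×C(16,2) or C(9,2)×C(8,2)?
C(14,2)×C(16,2)

Working:
C(14,2)×C(16,2)=10,920, C(9,2)×C(8,2)=1,008.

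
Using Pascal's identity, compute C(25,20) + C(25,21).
65,780

Solution: C(25,20) + C(25,21) = C(26,21) = 65,780.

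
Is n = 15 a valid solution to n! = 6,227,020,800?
No

Explanation: 15! = 15·14! = 15·87,178,291,200 = 1,307,674,368,000, which does not equal 6,227,020,800.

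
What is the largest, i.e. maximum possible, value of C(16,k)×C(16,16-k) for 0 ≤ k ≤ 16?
165,636,900

Reasoning: C(16,k)·C(16,16-k) = C(16,k)², maximised at the centre k = 8: C(16,8)² = 165,636,900.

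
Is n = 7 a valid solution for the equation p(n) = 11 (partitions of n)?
No

Reasoning: Pentagonal recurrence p(n) = p(n−1) + p(n−2) − p(n−5) − p(n−7) + …: p(7) = p(6) + p(5) − p(2) − p(0) = 11 + 7 − 2 − 1 = 15, which does not equal 11.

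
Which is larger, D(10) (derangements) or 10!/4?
D(10)

Working:
D(10) = (10-1)·[D(9) + D(8)] = 9·[133,496 + 14,833] = 1,334,961; 10!/4 = 3,628,800/4 = 907,200.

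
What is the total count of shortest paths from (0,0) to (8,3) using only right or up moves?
Choose 8 rights from 11 moves: C(11,8) = 165.
Final answer: 165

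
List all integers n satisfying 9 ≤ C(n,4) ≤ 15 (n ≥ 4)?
6

Explanation: C(5,4)=5; C(6,4)=15; C(7,4)=35. So valid n = 6.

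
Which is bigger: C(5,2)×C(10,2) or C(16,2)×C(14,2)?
C(16,2)×C(14,2)
C(5,2)×C(10,2)=450, C(16,2)×C(14,2)=10,920.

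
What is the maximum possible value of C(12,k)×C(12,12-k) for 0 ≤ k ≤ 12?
853,776

Working:
C(12,k)·C(12,12-k) = C(12,k)², maximised at the centre k = 6: C(12,6)² = 853,776.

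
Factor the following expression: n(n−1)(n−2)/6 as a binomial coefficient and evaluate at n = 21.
C(n,3); C(21,3) = 1,330

Working:
n(n−1)(n−2)/6 = n!/(3!(n−3)!) = C(n,3). At n = 21: C(21,3) = 1,330.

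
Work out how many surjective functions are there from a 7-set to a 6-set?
15,120

Working:
Onto functions = 6! × S(7,6)
First compute S(7,6) via recurrence:
Using the Stirling recurrence: S(n,k) = k·S(n-1,k) + S(n-1,k-1)
S(7,6) = 6·S(6,6) + S(6,5)
         = 6·1 + 15
         = 6 + 15
         = 21
Then: 720 × 21 = 15,120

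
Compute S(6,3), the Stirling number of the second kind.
90

Using the Stirling recurrence: S(n,k) = k·S(n-1,k) + S(n-1,k-1)
S(6,3) = 3·S(5,3) + S(5,2)
         = 3·25 + 15
         = 75 + 15
         = 90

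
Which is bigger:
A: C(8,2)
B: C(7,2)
A

Explanation: A=C(8,2)=28, B=C(7,2)=21.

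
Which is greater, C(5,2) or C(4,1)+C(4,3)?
C(5,2)=10; C(4,1)+C(4,3)=4+4=8.

Answer: C(5,2)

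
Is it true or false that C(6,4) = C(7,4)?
False

LHS = C(6,4) = 15; RHS = C(7,4) = 35. 15 ≠ 35, so the statement does not hold.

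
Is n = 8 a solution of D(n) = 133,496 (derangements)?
No
D(8) = (8-1)·[D(7) + D(6)] = 7·[1,854 + 265] = 14,833, which does not equal 133,496.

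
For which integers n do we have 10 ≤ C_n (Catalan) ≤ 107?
C_3=5; C_4=14; C_5=42; C_6=132. So valid n = 4, 5.

Answer: 4, 5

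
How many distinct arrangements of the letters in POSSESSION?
Word has 10 letters (P=1, O=2, S=4, E=1, I=1, N=1). Arrangements: 10!/Π(k!) = 75,600.
Final answer: 75,600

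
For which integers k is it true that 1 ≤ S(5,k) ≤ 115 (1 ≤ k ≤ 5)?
1, 2, 3, 4, 5

Explanation: S(5,1)=1; S(5,2)=15; S(5,3)=25; S(5,4)=10; S(5,5)=1. So valid k = 1, 2, 3, 4, 5.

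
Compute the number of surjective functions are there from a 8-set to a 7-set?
141,120

Onto functions = 7! × S(8,7)
First compute S(8,7) via recurrence:
Using the Stirling recurrence: S(n,k) = k·S(n-1,k) + S(n-1,k-1)
S(8,7) = 7·S(7,7) + S(7,6)
         = 7·1 + 21
         = 7 + 21
         = 28
Then: 5040 × 28 = 141,120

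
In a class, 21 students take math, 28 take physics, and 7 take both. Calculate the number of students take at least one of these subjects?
42

Working:
|A∪B| = |A|+|B|-|A∩B| = 21+28-7 = 42.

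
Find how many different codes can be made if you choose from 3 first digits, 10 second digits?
30

Solution: By the multiplication principle: 3 × 10 = 30.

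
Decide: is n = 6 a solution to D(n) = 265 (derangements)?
Yes

D(6) = (6-1)·[D(5) + D(4)] = 5·[44 + 9] = 265, which equals 265.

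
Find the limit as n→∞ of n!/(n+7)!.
0

Working:
n!/(n+7)! = 1/[(n+1)(n+2)···(n+7)] → 0 as n → ∞.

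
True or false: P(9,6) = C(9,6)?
False

Explanation: P(9,6) = 60,480 and C(9,6) = 84; P(n,r) = r! × C(n,r) so P > C whenever r ≥ 2.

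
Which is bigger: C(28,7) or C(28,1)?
C(28,7)=1,184,040, C(28,1)=28.

Answer: C(28,7)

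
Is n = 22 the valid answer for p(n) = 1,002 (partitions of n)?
Yes
Pentagonal recurrence p(n) = p(n−1) + p(n−2) − p(n−5) − p(n−7) + …: p(22) = p(21) + p(20) − p(17) − p(15) + p(10) + p(7) − p(0) = 792 + 627 − 297 − 176 + 42 + 15 − 1 = 1,002, which equals 1,002.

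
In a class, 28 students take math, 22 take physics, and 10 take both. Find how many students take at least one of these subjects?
40

|A∪B| = |A|+|B|-|A∩B| = 28+22-10 = 40.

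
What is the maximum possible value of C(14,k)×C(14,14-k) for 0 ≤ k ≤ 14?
11,778,624

Reasoning: C(14,k)·C(14,14-k) = C(14,k)², maximised at the centre k = 7: C(14,7)² = 11,778,624.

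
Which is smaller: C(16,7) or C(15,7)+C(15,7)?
C(16,7)

Reasoning: C(16,7)=11,440; C(15,7)+C(15,7)=6,435+6,435=12,870.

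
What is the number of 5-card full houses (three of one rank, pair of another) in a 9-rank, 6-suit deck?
21,600

Solution: Triple rank: 9. Triple suits: C(6,3)=20. Pair rank: 8. Pair suits: C(6,2)=15. Total: 21,600.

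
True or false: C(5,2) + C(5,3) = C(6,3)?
Pascal's identity: LHS = 10 + 10 = 20; RHS = C(6,3) = 20. Both sides agree, so the statement holds.

Answer: True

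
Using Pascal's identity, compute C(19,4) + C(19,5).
15,504

C(19,4) + C(19,5) = C(20,5) = 15,504.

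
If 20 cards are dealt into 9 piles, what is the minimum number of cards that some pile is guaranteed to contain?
Pigeonhole: ⌈20/9⌉ = 3.
Final answer: 3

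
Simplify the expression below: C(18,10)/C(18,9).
C(n,k+1)/C(n,k) = (n−k)/(k+1). Here (18−9)/(9+1) = 9/10 = 9/10.

Answer: 9/10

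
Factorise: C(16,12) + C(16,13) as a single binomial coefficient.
By Pascal's identity: C(16,12) + C(16,13) = C(17,13) = 2,380.
Final answer: C(17,13)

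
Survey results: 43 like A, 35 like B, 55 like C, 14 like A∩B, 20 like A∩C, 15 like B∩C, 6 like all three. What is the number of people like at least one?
90
|A∪B∪C| = 43+35+55-14-20-15+6 = 90.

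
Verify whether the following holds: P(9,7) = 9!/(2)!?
True

Solution: Permutation formula P(n,k) = n!/(n-k)!: 9!/2! = 362,880/2 = 181,440 = P(9,7). The statement holds.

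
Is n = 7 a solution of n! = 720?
No

7! = 7·6! = 7·720 = 5,040, which does not equal 720.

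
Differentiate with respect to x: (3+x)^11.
11(3+x)^10

Working:
Using the power rule: d/dx (3+x)^11 = 11(3+x)^{10}.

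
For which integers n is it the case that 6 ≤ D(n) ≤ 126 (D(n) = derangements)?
4, 5

Solution: Using D(n) = (n−1)[D(n−1) + D(n−2)] with D(1)=0, D(2)=1: D(3)=2; D(4)=9; D(5)=44; D(6)=265. So valid n = 4, 5.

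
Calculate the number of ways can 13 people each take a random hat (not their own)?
Using D(n) = (n-1)[D(n-1) + D(n-2)]:
D(13) = (13-1) × [D(12) + D(11)]
      = 12 × [176214841 + 14684570]
      = 12 × 190899411
      = 2,290,792,932
Final answer: 2,290,792,932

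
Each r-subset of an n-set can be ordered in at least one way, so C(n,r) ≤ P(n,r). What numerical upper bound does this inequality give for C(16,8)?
518,918,400
P(16,8) = 16·15·14·13·12·11·10·9 = 518,918,400, so C(16,8) ≤ 518,918,400. (The bound is loose by a factor of 8! = 40,320: C(16,8) = 518,918,400/40,320 = 12,870.)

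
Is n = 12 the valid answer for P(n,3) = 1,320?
Yes

Explanation: P(12,3) = 12·11·10 = 1,320, which equals 1,320.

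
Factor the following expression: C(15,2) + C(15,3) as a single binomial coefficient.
By Pascal's identity: C(15,2) + C(15,3) = C(16,3) = 560.

Answer: C(16,3)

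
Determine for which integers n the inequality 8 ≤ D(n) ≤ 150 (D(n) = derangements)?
Using D(n) = (n−1)[D(n−1) + D(n−2)] with D(1)=0, D(2)=1: D(3)=2; D(4)=9; D(5)=44; D(6)=265. So valid n = 4, 5.

Answer: 4, 5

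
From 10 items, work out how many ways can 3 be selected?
120

Working:
C(10,3) = 10! / (3! × (10-3)!)
         = 10! / (3! × 7!)
         = 120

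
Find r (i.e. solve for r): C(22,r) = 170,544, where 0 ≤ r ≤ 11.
7

Reasoning: C(22,r) is increasing for 0 ≤ r ≤ 11. Stepping up (C(22,r+1) = C(22,r)·(22−r)/(r+1)): C(22,1) = 22, C(22,2) = 231, C(22,3) = 1,540, C(22,4) = 7,315, C(22,5) = 26,334, C(22,6) = 74,613, C(22,7) = 170,544 ✓. So r = 7.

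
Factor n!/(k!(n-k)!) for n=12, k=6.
This is the binomial coefficient C(12,6) = 924.

Answer: C(12,6) = 924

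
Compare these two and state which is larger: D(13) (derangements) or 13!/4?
D(13)

Solution: D(13) = (13-1)·[D(12) + D(11)] = 12·[176,214,841 + 14,684,570] = 2,290,792,932; 13!/4 = 6,227,020,800/4 = 1,556,755,200.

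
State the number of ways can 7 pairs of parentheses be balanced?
429

Using the Catalan number formula: C_n = C(2n, n) / (n+1)
C_7 = C(14, 7) / (7+1)
     = 3432 / 8
     = 429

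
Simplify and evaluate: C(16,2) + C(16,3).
680
By Pascal's identity: C(17,3) = 680.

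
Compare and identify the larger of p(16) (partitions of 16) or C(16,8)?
C(16,8)

Reasoning: Pentagonal recurrence p(n) = p(n−1) + p(n−2) − p(n−5) − p(n−7) + …: p(16) = p(15) + p(14) − p(11) − p(9) + p(4) + p(1) = 176 + 135 − 56 − 30 + 5 + 1 = 231; C(16,8) = 12,870.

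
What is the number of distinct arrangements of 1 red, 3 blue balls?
4

Working:
Multinomial: 4!/(1! × 3!) = 4.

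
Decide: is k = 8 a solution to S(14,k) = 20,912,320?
S(14,8) = 8·S(13,8) + S(13,7) = 8·1,899,612 + 5,715,424 = 20,912,320, which equals 20,912,320.
Final answer: Yes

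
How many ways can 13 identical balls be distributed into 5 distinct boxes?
2,380

Explanation: C(13+5-1, 5-1) = C(17, 4) = 2,380.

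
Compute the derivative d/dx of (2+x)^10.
10(2+x)^9

Working:
Using the power rule: d/dx (2+x)^10 = 10(2+x)^{9}.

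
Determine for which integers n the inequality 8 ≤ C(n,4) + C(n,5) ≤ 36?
6
C(5,4)+C(5,5)=6; C(6,4)+C(6,5)=21; C(7,4)+C(7,5)=56. So valid n = 6.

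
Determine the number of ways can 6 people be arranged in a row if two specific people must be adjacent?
240

Explanation: Treat pair as unit: (6-1)! arrangements × 2 internal orders = 240.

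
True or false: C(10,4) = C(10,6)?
True

Working:
C(10,4) = C(10,10-4) by the symmetry property; both equal 210.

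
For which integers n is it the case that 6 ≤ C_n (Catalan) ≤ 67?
4, 5

Explanation: C_3=5; C_4=14; C_5=42; C_6=132. So valid n = 4, 5.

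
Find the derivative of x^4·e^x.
(4x^3 + x^4)e^x

Explanation: Product rule: d/dx[x^4]·e^x + x^4·d/dx[e^x] = 4x^{3}e^x + x^4e^x.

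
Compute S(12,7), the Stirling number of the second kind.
627,396

Reasoning: Using the Stirling recurrence: S(n,k) = k·S(n-1,k) + S(n-1,k-1)
S(12,7) = 7·S(11,7) + S(11,6)
         = 7·63987 + 179487
         = 447909 + 179487
         = 627,396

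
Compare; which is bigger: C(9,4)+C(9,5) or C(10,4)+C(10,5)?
C(10,4)+C(10,5)

Explanation: First=252, Second=462.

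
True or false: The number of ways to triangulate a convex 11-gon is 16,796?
False
Triangulations of a convex 11-gon are counted by the Catalan number C_9: C_9 = C(18,9)/(9+1) = 48,620/10 = 4,862.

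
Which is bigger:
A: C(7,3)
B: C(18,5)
A=C(7,3)=35, B=C(18,5)=8,568.
Final answer: B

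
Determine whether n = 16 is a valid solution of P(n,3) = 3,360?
Yes

Working:
P(16,3) = 16·15·14 = 3,360, which equals 3,360.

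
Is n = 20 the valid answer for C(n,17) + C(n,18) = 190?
No
C(20,17) + C(20,18) = 1,140 + 190 = 1,330, which does not equal 190.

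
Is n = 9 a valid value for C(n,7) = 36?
Yes

Solution: C(9,7) = 9·8·7·6·5·4·3/7! = 181,440/5,040 = 36, which equals 36.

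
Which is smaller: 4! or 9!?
4!

Solution: 4!=24, 9!=362,880. 9! > 4!.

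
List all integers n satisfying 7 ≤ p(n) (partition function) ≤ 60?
5, 6, 7, 8, 9, 10, 11

Working:
Tabulating p(n) via p(n) = p(n−1) + p(n−2) − p(n−5) − p(n−7) + …: p(4)=5; p(5)=7; p(6)=11; p(7)=15; p(8)=22; p(9)=30; p(10)=42; p(11)=56; p(12)=77. So valid n = 5, 6, 7, 8, 9, 10, 11.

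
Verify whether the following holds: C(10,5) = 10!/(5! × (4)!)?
False

Explanation: The correct denominator is 5!×5!, giving C(10,5) = 252; the stated RHS is 10!/(5!×4!) = 1,260 ≠ 252, so the statement does not hold.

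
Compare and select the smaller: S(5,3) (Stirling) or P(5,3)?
S(5,3) = 3·S(4,3) + S(4,2) = 3·6 + 7 = 25; P(5,3) = 60.

Answer: S(5,3)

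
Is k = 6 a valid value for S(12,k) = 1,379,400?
No
S(12,6) = 6·S(11,6) + S(11,5) = 6·179,487 + 246,730 = 1,323,652, which does not equal 1,379,400.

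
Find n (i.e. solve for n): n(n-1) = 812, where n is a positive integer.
n² − n − 812 = 0, so n = (1 ± √(1 + 4·812))/2 = (1 ± √3,249)/2 = (1 ± 57)/2, i.e. n = 29 or n = -28. Taking the positive root, n = 29 (check: 29×28 = 812).
Final answer: 29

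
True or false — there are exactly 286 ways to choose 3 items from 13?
C(13,3) = 286.

Answer: True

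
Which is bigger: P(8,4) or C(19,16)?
P(8,4)

P(8,4)=1,680, C(19,16)=969.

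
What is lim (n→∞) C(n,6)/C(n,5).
∞

Working:
C(n,6)/C(n,5) = (n-5)/6 → ∞ as n → ∞.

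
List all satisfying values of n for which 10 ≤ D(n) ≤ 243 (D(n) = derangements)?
5

Reasoning: Using D(n) = (n−1)[D(n−1) + D(n−2)] with D(1)=0, D(2)=1: D(4)=9; D(5)=44; D(6)=265. So valid n = 5.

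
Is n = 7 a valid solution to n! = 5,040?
Yes

Solution: 7! = 7·6! = 7·720 = 5,040, which equals 5,040.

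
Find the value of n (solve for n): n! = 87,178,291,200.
14

Working:
n! is strictly increasing. 12! = 479,001,600, 13! = 6,227,020,800, 14! = 87,178,291,200 ✓. So n = 14.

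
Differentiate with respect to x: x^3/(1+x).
(3x^2(1+x) - x^3)/(1+x)²

Solution: Quotient rule: [3x^{2}(1+x) - x^3]/(1+x)².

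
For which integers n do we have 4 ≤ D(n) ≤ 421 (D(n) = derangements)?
4, 5, 6

Reasoning: Using D(n) = (n−1)[D(n−1) + D(n−2)] with D(1)=0, D(2)=1: D(3)=2; D(4)=9; D(5)=44; D(6)=265; D(7)=1,854. So valid n = 4, 5, 6.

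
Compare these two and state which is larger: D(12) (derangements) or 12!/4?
D(12) = (12-1)·[D(11) + D(10)] = 11·[14,684,570 + 1,334,961] = 176,214,841; 12!/4 = 479,001,600/4 = 119,750,400.

Answer: D(12)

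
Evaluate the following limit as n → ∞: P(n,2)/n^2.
1

Reasoning: P(n,2) = n(n-1) ≈ n^2 for large n. Limit = 1.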